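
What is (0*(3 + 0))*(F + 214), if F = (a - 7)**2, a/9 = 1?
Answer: 0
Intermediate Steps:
a = 9 (a = 9*1 = 9)
F = 4 (F = (9 - 7)**2 = 2**2 = 4)
(0*(3 + 0))*(F + 214) = (0*(3 + 0))*(4 + 214) = (0*3)*218 = 0*218 = 0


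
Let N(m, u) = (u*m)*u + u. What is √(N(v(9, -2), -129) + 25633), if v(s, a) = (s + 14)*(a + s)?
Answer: √2704705 ≈ 1644.6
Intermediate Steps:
v(s, a) = (14 + s)*(a + s)
N(m, u) = u + m*u² (N(m, u) = (m*u)*u + u = m*u² + u = u + m*u²)
√(N(v(9, -2), -129) + 25633) = √(-129*(1 + (9² + 14*(-2) + 14*9 - 2*9)*(-129)) + 25633) = √(-129*(1 + (81 - 28 + 126 - 18)*(-129)) + 25633) = √(-129*(1 + 161*(-129)) + 25633) = √(-129*(1 - 20769) + 25633) = √(-129*(-20768) + 25633) = √(2679072 + 25633) = √2704705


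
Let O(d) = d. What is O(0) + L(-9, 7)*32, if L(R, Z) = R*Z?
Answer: -2016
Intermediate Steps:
O(0) + L(-9, 7)*32 = 0 - 9*7*32 = 0 - 63*32 = 0 - 2016 = -2016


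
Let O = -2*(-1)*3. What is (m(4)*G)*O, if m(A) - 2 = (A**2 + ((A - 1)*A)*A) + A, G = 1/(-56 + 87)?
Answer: 420/31 ≈ 13.548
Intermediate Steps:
G = 1/31 ≈ 0.032258
m(A) = 2 + A + A**2 + A**2*(-1 + A) (m(A) = 2 + ((A**2 + ((A - 1)*A)*A) + A) = 2 + ((A**2 + ((-1 + A)*A)*A) + A) = 2 + ((A**2 + (A*(-1 + A))*A) + A) = 2 + ((A**2 + A**2*(-1 + A)) + A) = 2 + (A + A**2 + A**2*(-1 + A)) = 2 + A + A**2 + A**2*(-1 + A))
O = 6 (O = 2*3 = 6)
(m(4)*G)*O = ((2 + 4 + 4**3)*(1/31))*6 = ((2 + 4 + 64)*(1/31))*6 = (70*(1/31))*6 = (70/31)*6 = 420/31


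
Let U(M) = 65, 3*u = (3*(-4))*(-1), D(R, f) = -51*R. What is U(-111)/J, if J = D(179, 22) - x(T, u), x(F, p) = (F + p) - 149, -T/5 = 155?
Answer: -65/8209 ≈ -0.0079181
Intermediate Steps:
u = 4 (u = ((3*(-4))*(-1))/3 = (-12*(-1))/3 = (1/3)*12 = 4)
T = -775 (T = -5*155 = -775)
x(F, p) = -149 + F + p
J = -8209 (J = -51*179 - (-149 - 775 + 4) = -9129 - 1*(-920) = -9129 + 920 = -8209)
U(-111)/J = 65/(-8209) = 65*(-1/8209) = -65/8209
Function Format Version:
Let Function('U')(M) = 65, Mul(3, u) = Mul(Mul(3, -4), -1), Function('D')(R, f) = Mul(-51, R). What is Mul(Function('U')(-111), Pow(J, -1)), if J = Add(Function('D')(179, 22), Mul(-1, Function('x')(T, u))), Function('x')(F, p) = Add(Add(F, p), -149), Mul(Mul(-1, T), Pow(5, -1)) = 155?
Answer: Rational(-65, 8209) ≈ -0.0079181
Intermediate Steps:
u = 4 (u = Mul(Rational(1, 3), Mul(Mul(3, -4), -1)) = Mul(Rational(1, 3), Mul(-12, -1)) = Mul(Rational(1, 3), 12) = 4)
T = -775 (T = Mul(-5, 155) = -775)
Function('x')(F, p) = Add(-149, F, p)
J = -8209 (J = Add(Mul(-51, 179), Mul(-1, Add(-149, -775, 4))) = Add(-9129, Mul(-1, -920)) = Add(-9129, 920) = -8209)
Mul(Function('U')(-111), Pow(J, -1)) = Mul(65, Pow(-8209, -1)) = Mul(65, Rational(-1, 8209)) = Rational(-65, 8209)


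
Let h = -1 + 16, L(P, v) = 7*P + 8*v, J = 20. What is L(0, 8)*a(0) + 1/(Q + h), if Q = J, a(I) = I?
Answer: 1/35 ≈ 0.028571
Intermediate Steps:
h = 15
Q = 20
L(0, 8)*a(0) + 1/(Q + h) = (7*0 + 8*8)*0 + 1/(20 + 15) = (0 + 64)*0 + 1/35 = 64*0 + 1/35 = 0 + 1/35 = 1/35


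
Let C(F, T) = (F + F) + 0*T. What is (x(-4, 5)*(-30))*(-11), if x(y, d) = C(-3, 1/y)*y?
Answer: 7920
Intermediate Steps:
C(F, T) = 2*F (C(F, T) = 2*F + 0 = 2*F)
x(y, d) = -6*y (x(y, d) = (2*(-3))*y = -6*y)
(x(-4, 5)*(-30))*(-11) = (-6*(-4)*(-30))*(-11) = (24*(-30))*(-11) = -720*(-11) = 7920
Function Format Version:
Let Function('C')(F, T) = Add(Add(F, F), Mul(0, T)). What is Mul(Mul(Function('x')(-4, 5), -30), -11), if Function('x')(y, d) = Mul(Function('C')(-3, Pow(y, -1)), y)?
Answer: 7920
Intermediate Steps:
Function('C')(F, T) = Mul(2, F) (Function('C')(F, T) = Add(Mul(2, F), 0) = Mul(2, F))
Function('x')(y, d) = Mul(-6, y) (Function('x')(y, d) = Mul(Mul(2, -3), y) = Mul(-6, y))
Mul(Mul(Function('x')(-4, 5), -30), -11) = Mul(Mul(Mul(-6, -4), -30), -11) = Mul(Mul(24, -30), -11) = Mul(-720, -11) = 7920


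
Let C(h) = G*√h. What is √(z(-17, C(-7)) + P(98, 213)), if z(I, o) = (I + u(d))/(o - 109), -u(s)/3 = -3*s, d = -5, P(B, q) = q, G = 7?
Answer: √((23279 - 1491*I*√7)/(109 - 7*I*√7)) ≈ 14.613 + 0.00321*I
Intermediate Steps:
C(h) = 7*√h
u(s) = 9*s (u(s) = -(-9)*s = 9*s)
z(I, o) = (-45 + I)/(-109 + o) (z(I, o) = (I + 9*(-5))/(o - 109) = (I - 45)/(-109 + o) = (-45 + I)/(-109 + o))
√(z(-17, C(-7)) + P(98, 213)) = √((-45 - 17)/(-109 + 7*√(-7)) + 213) = √(-62/(-109 + 7*(I*√7)) + 213) = √(-62/(-109 + 7*I*√7) + 213) = √(213 - 62/(-109 + 7*I*√7))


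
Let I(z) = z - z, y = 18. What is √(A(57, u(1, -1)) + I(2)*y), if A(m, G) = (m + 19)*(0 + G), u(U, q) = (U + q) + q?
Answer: 2*I*√19 ≈ 8.7178*I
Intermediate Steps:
u(U, q) = U + 2*q
I(z) = 0
A(m, G) = G*(19 + m) (A(m, G) = (19 + m)*G = G*(19 + m))
√(A(57, u(1, -1)) + I(2)*y) = √((1 + 2*(-1))*(19 + 57) + 0*18) = √((1 - 2)*76 + 0) = √(-1*76 + 0) = √(-76 + 0) = √(-76) = 2*I*√19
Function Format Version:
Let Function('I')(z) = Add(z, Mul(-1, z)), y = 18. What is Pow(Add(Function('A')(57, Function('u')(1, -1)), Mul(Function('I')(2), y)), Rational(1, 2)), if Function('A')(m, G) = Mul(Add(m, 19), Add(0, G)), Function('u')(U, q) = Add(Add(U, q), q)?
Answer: Mul(2, I, Pow(19, Rational(1, 2))) ≈ Mul(8.7178, I)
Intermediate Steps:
Function('u')(U, q) = Add(U, Mul(2, q))
Function('I')(z) = 0
Function('A')(m, G) = Mul(G, Add(19, m)) (Function('A')(m, G) = Mul(Add(19, m), G) = Mul(G, Add(19, m)))
Pow(Add(Function('A')(57, Function('u')(1, -1)), Mul(Function('I')(2), y)), Rational(1, 2)) = Pow(Add(Mul(Add(1, Mul(2, -1)), Add(19, 57)), Mul(0, 18)), Rational(1, 2)) = Pow(Add(Mul(Add(1, -2), 76), 0), Rational(1, 2)) = Pow(Add(Mul(-1, 76), 0), Rational(1, 2)) = Pow(Add(-76, 0), Rational(1, 2)) = Pow(-76, Rational(1, 2)) = Mul(2, I, Pow(19, Rational(1, 2)))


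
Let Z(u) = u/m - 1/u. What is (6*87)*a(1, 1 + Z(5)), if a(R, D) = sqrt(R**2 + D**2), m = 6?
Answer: 87*sqrt(3301)/5 ≈ 999.71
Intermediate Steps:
Z(u) = -1/u + u/6 (Z(u) = u/6 - 1/u = -1/u + u/6)
a(R, D) = sqrt(D**2 + R**2)
(6*87)*a(1, 1 + Z(5)) = (6*87)*sqrt((1 + (-1/5 + (1/6)*5))**2 + 1**2) = 522*sqrt((1 + (-1*1/5 + 5/6))**2 + 1) = 522*sqrt((1 + (-1/5 + 5/6))**2 + 1) = 522*sqrt((1 + 19/30)**2 + 1) = 522*sqrt((49/30)**2 + 1) = 522*sqrt(2401/900 + 1) = 522*sqrt(3301/900) = 522*(sqrt(3301)/30) = 87*sqrt(3301)/5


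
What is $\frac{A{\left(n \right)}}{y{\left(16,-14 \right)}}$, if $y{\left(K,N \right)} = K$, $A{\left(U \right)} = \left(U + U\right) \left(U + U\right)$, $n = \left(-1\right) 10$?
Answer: $25$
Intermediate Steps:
$n = -10$
$A{\left(U \right)} = 4 U^{2}$ ($A{\left(U \right)} = 2 U 2 U = 4 U^{2}$)
$\frac{A{\left(n \right)}}{y{\left(16,-14 \right)}} = \frac{4 \left(-10\right)^{2}}{16} = 4 \cdot 100 \cdot \frac{1}{16} = 400 \cdot \frac{1}{16} = 25$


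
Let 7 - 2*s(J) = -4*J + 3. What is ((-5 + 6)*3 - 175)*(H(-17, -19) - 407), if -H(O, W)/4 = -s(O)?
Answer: 92020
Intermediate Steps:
s(J) = 2 + 2*J (s(J) = 7/2 - (-4*J + 3)/2 = 7/2 - (3 - 4*J)/2 = 7/2 + (-3/2 + 2*J) = 2 + 2*J)
H(O, W) = 8 + 8*O (H(O, W) = -(-4)*(2 + 2*O) = -4*(-2 - 2*O) = 8 + 8*O)
((-5 + 6)*3 - 175)*(H(-17, -19) - 407) = ((-5 + 6)*3 - 175)*((8 + 8*(-17)) - 407) = (1*3 - 175)*((8 - 136) - 407) = (3 - 175)*(-128 - 407) = -172*(-535) = 92020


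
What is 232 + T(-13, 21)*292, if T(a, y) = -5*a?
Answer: 19212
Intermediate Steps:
232 + T(-13, 21)*292 = 232 - 5*(-13)*292 = 232 + 65*292 = 232 + 18980 = 19212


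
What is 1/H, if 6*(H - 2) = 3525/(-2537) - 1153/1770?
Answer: 456660/757991 ≈ 0.60246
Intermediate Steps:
H = 757991/456660 (H = 2 + (3525/(-2537) - 1153/1770)/6 = 2 + (3525*(-1/2537) - 1153*1/1770)/6 = 2 + (-3525/2537 - 1153/1770)/6 = 2 + (⅙)*(-155329/76110) = 2 - 155329/456660 = 757991/456660 ≈ 1.6599)
1/H = 1/(757991/456660) = 456660/757991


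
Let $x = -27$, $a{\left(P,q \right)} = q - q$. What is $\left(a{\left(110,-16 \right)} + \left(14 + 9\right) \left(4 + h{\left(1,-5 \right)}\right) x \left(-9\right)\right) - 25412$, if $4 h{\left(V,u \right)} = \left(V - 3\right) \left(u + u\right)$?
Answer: $24889$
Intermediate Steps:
$h{\left(V,u \right)} = \frac{u \left(-3 + V\right)}{2}$ ($h{\left(V,u \right)} = \frac{\left(V - 3\right) \left(u + u\right)}{4} = \frac{\left(-3 + V\right) 2 u}{4} = \frac{2 u \left(-3 + V\right)}{4} = \frac{u \left(-3 + V\right)}{2}$)
$a{\left(P,q \right)} = 0$
$\left(a{\left(110,-16 \right)} + \left(14 + 9\right) \left(4 + h{\left(1,-5 \right)}\right) x \left(-9\right)\right) - 25412 = \left(0 + \left(14 + 9\right) \left(4 + \frac{1}{2} \left(-5\right) \left(-3 + 1\right)\right) \left(-27\right) \left(-9\right)\right) - 25412 = \left(0 + 23 \left(4 + \frac{1}{2} \left(-5\right) \left(-2\right)\right) \left(-27\right) \left(-9\right)\right) - 25412 = \left(0 + 23 \left(4 + 5\right) \left(-27\right) \left(-9\right)\right) - 25412 = \left(0 + 23 \cdot 9 \left(-27\right) \left(-9\right)\right) - 25412 = \left(0 + 207 \left(-27\right) \left(-9\right)\right) - 25412 = \left(0 - -50301\right) - 25412 = \left(0 + 50301\right) - 25412 = 50301 - 25412 = 24889$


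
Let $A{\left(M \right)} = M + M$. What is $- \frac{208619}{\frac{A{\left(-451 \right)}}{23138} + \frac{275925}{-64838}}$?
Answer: $\frac{156487369574818}{3221418263} \approx 48577.0$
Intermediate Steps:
$A{\left(M \right)} = 2 M$
$- \frac{208619}{\frac{A{\left(-451 \right)}}{23138} + \frac{275925}{-64838}} = - \frac{208619}{\frac{2 \left(-451\right)}{23138} + \frac{275925}{-64838}} = - \frac{208619}{\left(-902\right) \frac{1}{23138} + 275925 \left(- \frac{1}{64838}\right)} = - \frac{208619}{- \frac{451}{11569} - \frac{275925}{64838}} = - \frac{208619}{- \frac{3221418263}{750110822}} = \left(-208619\right) \left(- \frac{750110822}{3221418263}\right) = \frac{156487369574818}{3221418263}$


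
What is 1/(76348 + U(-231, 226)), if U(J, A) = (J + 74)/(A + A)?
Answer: 452/34509139 ≈ 1.3098e-5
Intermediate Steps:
U(J, A) = (74 + J)/(2*A) (U(J, A) = (74 + J)/((2*A)) = (74 + J)*(1/(2*A)) = (74 + J)/(2*A))
1/(76348 + U(-231, 226)) = 1/(76348 + (½)*(74 - 231)/226) = 1/(76348 + (½)*(1/226)*(-157)) = 1/(76348 - 157/452) = 1/(34509139/452) = 452/34509139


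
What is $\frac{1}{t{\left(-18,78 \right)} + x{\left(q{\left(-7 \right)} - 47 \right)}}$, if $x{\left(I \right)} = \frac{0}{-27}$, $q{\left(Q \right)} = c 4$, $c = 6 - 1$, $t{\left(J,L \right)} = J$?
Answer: $- \frac{1}{18} \approx -0.055556$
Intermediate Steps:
$c = 5$
$q{\left(Q \right)} = 20$ ($q{\left(Q \right)} = 5 \cdot 4 = 20$)
$x{\left(I \right)} = 0$ ($x{\left(I \right)} = 0 \left(- \frac{1}{27}\right) = 0$)
$\frac{1}{t{\left(-18,78 \right)} + x{\left(q{\left(-7 \right)} - 47 \right)}} = \frac{1}{-18 + 0} = \frac{1}{-18} = - \frac{1}{18}$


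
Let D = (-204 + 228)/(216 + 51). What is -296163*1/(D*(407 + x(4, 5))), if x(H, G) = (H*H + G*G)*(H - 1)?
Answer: -26358507/4240 ≈ -6216.6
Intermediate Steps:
D = 8/89 (D = 24/267 = 24*(1/267) = 8/89 ≈ 0.089888)
x(H, G) = (-1 + H)*(G² + H²) (x(H, G) = (H² + G²)*(-1 + H) = (G² + H²)*(-1 + H) = (-1 + H)*(G² + H²))
-296163*1/(D*(407 + x(4, 5))) = -296163*89/(8*(407 + (4³ - 1*5² - 1*4² + 4*5²))) = -296163*89/(8*(407 + (64 - 1*25 - 1*16 + 4*25))) = -296163*89/(8*(407 + (64 - 25 - 16 + 100))) = -296163*89/(8*(407 + 123)) = -296163/((8/89)*530) = -296163/4240/89 = -296163*89/4240 = -26358507/4240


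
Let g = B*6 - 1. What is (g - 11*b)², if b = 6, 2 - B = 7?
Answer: 9409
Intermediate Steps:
B = -5 (B = 2 - 1*7 = 2 - 7 = -5)
g = -31 (g = -5*6 - 1 = -30 - 1 = -31)
(g - 11*b)² = (-31 - 11*6)² = (-31 - 66)² = (-97)² = 9409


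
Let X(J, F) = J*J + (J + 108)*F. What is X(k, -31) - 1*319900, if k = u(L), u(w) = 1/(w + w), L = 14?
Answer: -253427299/784 ≈ -3.2325e+5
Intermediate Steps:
u(w) = 1/(2*w)
k = 1/28 (k = (½)/14 = (½)*(1/14) = 1/28 ≈ 0.035714)
X(J, F) = J² + F*(108 + J) (X(J, F) = J² + (108 + J)*F = J² + F*(108 + J))
X(k, -31) - 1*319900 = ((1/28)² + 108*(-31) - 31*1/28) - 1*319900 = (1/784 - 3348 - 31/28) - 319900 = -2625699/784 - 319900 = -253427299/784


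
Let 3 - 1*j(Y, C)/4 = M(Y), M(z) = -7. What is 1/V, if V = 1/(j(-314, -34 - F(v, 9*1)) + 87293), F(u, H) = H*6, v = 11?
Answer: 87333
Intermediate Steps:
F(u, H) = 6*H
j(Y, C) = 40 (j(Y, C) = 12 - 4*(-7) = 12 + 28 = 40)
V = 1/87333 (V = 1/(40 + 87293) = 1/87333 ≈ 1.1450e-5)
1/V = 1/(1/87333) = 87333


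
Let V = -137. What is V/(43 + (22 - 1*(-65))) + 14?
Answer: 1683/130 ≈ 12.946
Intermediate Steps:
V/(43 + (22 - 1*(-65))) + 14 = -137/(43 + (22 - 1*(-65))) + 14 = -137/(43 + (22 + 65)) + 14 = -137/(43 + 87) + 14 = -137/130 + 14 = 1683/130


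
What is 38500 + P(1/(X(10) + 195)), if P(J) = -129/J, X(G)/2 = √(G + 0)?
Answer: 13345 - 258*√10 ≈ 12529.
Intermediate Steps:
X(G) = 2*√G (X(G) = 2*√(G + 0) = 2*√G)
38500 + P(1/(X(10) + 195)) = 38500 - (25155 + 258*√10) = 38500 - 129*(195 + 2*√10) = 38500 + (-25155 - 258*√10) = 13345 - 258*√10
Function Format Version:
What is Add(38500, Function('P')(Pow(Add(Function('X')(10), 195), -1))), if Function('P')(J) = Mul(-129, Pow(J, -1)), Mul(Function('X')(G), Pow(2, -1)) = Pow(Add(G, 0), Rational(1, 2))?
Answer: Add(13345, Mul(-258, Pow(10, Rational(1, 2)))) ≈ 12529.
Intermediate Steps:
Function('X')(G) = Mul(2, Pow(G, Rational(1, 2))) (Function('X')(G) = Mul(2, Pow(Add(G, 0), Rational(1, 2))) = Mul(2, Pow(G, Rational(1, 2))))
Add(38500, Function('P')(Pow(Add(Function('X')(10), 195), -1))) = Add(38500, Mul(-129, Pow(Pow(Add(Mul(2, Pow(10, Rational(1, 2))), 195), -1), -1))) = Add(38500, Mul(-129, Pow(Pow(Add(195, Mul(2, Pow(10, Rational(1, 2)))), -1), -1))) = Add(38500, Mul(-129, Add(195, Mul(2, Pow(10, Rational(1, 2)))))) = Add(38500, Add(-25155, Mul(-258, Pow(10, Rational(1, 2))))) = Add(13345, Mul(-258, Pow(10, Rational(1, 2))))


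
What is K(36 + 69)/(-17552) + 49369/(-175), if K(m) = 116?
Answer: -216636247/767900 ≈ -282.12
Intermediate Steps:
K(36 + 69)/(-17552) + 49369/(-175) = 116/(-17552) + 49369/(-175) = 116*(-1/17552) + 49369*(-1/175) = -29/4388 - 49369/175 = -216636247/767900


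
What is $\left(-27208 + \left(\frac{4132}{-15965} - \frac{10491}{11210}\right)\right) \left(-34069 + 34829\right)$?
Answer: $- \frac{3895652503788}{188387} \approx -2.0679 \cdot 10^{7}$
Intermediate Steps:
$\left(-27208 + \left(\frac{4132}{-15965} - \frac{10491}{11210}\right)\right) \left(-34069 + 34829\right) = \left(-27208 + \left(4132 \left(- \frac{1}{15965}\right) - \frac{10491}{11210}\right)\right) 760 = \left(-27208 - \frac{42761707}{35793530}\right) 760 = \left(- \frac{973913125947}{35793530}\right) 760 = - \frac{3895652503788}{188387}$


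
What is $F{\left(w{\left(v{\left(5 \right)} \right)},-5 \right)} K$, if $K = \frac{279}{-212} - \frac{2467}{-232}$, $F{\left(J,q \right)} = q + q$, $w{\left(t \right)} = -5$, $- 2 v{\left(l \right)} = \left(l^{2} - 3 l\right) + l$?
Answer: $- \frac{572845}{6148} \approx -93.176$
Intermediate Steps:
$v{\left(l \right)} = l - \frac{l^{2}}{2}$ ($v{\left(l \right)} = - \frac{\left(l^{2} - 3 l\right) + l}{2} = - \frac{l^{2} - 2 l}{2} = l - \frac{l^{2}}{2}$)
$F{\left(J,q \right)} = 2 q$
$K = \frac{114569}{12296}$ ($K = 279 \left(- \frac{1}{212}\right) - - \frac{2467}{232} = - \frac{279}{212} + \frac{2467}{232} = \frac{114569}{12296} \approx 9.3176$)
$F{\left(w{\left(v{\left(5 \right)} \right)},-5 \right)} K = 2 \left(-5\right) \frac{114569}{12296} = \left(-10\right) \frac{114569}{12296} = - \frac{572845}{6148}$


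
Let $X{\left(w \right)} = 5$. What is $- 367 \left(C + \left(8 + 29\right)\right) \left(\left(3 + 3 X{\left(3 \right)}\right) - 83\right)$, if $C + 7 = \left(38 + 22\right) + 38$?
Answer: $3053440$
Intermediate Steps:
$C = 91$ ($C = -7 + \left(\left(38 + 22\right) + 38\right) = -7 + \left(60 + 38\right) = -7 + 98 = 91$)
$- 367 \left(C + \left(8 + 29\right)\right) \left(\left(3 + 3 X{\left(3 \right)}\right) - 83\right) = - 367 \left(91 + \left(8 + 29\right)\right) \left(\left(3 + 3 \cdot 5\right) - 83\right) = - 367 \left(91 + 37\right) \left(\left(3 + 15\right) - 83\right) = - 367 \cdot 128 \left(18 - 83\right) = - 367 \cdot 128 \left(-65\right) = \left(-367\right) \left(-8320\right) = 3053440$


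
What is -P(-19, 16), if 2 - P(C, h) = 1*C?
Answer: -21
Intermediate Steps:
P(C, h) = 2 - C
-P(-19, 16) = -(2 - 1*(-19)) = -(2 + 19) = -1*21 = -21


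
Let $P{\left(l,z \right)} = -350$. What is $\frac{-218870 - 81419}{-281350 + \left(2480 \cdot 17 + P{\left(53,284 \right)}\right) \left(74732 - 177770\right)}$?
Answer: $\frac{300289}{4308300130} \approx 6.97 \cdot 10^{-5}$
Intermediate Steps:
$\frac{-218870 - 81419}{-281350 + \left(2480 \cdot 17 + P{\left(53,284 \right)}\right) \left(74732 - 177770\right)} = \frac{-218870 - 81419}{-281350 + \left(2480 \cdot 17 - 350\right) \left(74732 - 177770\right)} = - \frac{300289}{-281350 + \left(42160 - 350\right) \left(-103038\right)} = - \frac{300289}{-281350 + 41810 \left(-103038\right)} = - \frac{300289}{-281350 - 4308018780} = - \frac{300289}{-4308300130} = \left(-300289\right) \left(- \frac{1}{4308300130}\right) = \frac{300289}{4308300130}$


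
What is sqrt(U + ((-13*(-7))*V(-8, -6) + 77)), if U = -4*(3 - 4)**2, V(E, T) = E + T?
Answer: I*sqrt(1201) ≈ 34.655*I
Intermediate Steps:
U = -4 (U = -4*(-1)**2 = -4*1 = -4)
sqrt(U + ((-13*(-7))*V(-8, -6) + 77)) = sqrt(-4 + ((-13*(-7))*(-8 - 6) + 77)) = sqrt(-4 + (91*(-14) + 77)) = sqrt(-4 + (-1274 + 77)) = sqrt(-4 - 1197) = sqrt(-1201) = I*sqrt(1201)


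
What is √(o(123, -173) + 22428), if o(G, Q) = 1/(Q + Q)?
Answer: √2684990102/346 ≈ 149.76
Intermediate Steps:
o(G, Q) = 1/(2*Q)
√(o(123, -173) + 22428) = √((½)/(-173) + 22428) = √((½)*(-1/173) + 22428) = √(-1/346 + 22428) = √(7760087/346) = √2684990102/346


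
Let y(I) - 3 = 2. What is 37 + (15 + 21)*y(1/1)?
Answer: 217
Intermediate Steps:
y(I) = 5 (y(I) = 3 + 2 = 5)
37 + (15 + 21)*y(1/1) = 37 + (15 + 21)*5 = 37 + 36*5 = 37 + 180 = 217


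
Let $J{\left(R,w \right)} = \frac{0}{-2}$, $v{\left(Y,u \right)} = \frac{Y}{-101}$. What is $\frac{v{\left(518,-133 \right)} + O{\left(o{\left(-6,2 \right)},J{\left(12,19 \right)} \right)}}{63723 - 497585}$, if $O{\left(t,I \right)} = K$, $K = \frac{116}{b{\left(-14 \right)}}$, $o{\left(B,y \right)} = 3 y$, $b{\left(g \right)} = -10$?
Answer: $\frac{384}{9959105} \approx 3.8558 \cdot 10^{-5}$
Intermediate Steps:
$v{\left(Y,u \right)} = - \frac{Y}{101}$ ($v{\left(Y,u \right)} = Y \left(- \frac{1}{101}\right) = - \frac{Y}{101}$)
$K = - \frac{58}{5}$ ($K = \frac{116}{-10} = 116 \left(- \frac{1}{10}\right) = - \frac{58}{5} \approx -11.6$)
$J{\left(R,w \right)} = 0$ ($J{\left(R,w \right)} = 0 \left(- \frac{1}{2}\right) = 0$)
$O{\left(t,I \right)} = - \frac{58}{5}$
$\frac{v{\left(518,-133 \right)} + O{\left(o{\left(-6,2 \right)},J{\left(12,19 \right)} \right)}}{63723 - 497585} = \frac{\left(- \frac{1}{101}\right) 518 - \frac{58}{5}}{63723 - 497585} = \frac{- \frac{518}{101} - \frac{58}{5}}{-433862} = \left(- \frac{8448}{505}\right) \left(- \frac{1}{433862}\right) = \frac{384}{9959105}$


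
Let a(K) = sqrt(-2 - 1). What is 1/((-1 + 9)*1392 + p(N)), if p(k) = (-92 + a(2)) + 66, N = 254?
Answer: 11110/123432103 - I*sqrt(3)/123432103 ≈ 9.0009e-5 - 1.4032e-8*I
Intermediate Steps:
a(K) = I*sqrt(3) (a(K) = sqrt(-3) = I*sqrt(3))
p(k) = -26 + I*sqrt(3) (p(k) = (-92 + I*sqrt(3)) + 66 = -26 + I*sqrt(3))
1/((-1 + 9)*1392 + p(N)) = 1/((-1 + 9)*1392 + (-26 + I*sqrt(3))) = 1/(8*1392 + (-26 + I*sqrt(3))) = 1/(11136 + (-26 + I*sqrt(3))) = 1/(11110 + I*sqrt(3))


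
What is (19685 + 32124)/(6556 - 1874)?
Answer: 51809/4682 ≈ 11.066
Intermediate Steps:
(19685 + 32124)/(6556 - 1874) = 51809/4682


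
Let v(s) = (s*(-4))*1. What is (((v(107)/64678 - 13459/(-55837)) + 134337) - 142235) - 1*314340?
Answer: -581868839577351/1805712743 ≈ -3.2224e+5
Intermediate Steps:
v(s) = -4*s (v(s) = -4*s*1 = -4*s)
(((v(107)/64678 - 13459/(-55837)) + 134337) - 142235) - 1*314340 = (((-4*107/64678 - 13459/(-55837)) + 134337) - 142235) - 1*314340 = (((-428*1/64678 - 13459*(-1/55837)) + 134337) - 142235) - 314340 = (((-214/32339 + 13459/55837) + 134337) - 142235) - 314340 = ((423301483/1805712743 + 134337) - 142235) - 314340 = (242574456057874/1805712743 - 142235) - 314340 = -14261095942731/1805712743 - 314340 = -581868839577351/1805712743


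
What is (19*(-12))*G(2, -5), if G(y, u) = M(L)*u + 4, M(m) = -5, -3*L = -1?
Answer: -6612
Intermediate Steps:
L = ⅓ (L = -⅓*(-1) = ⅓ ≈ 0.33333)
G(y, u) = 4 - 5*u (G(y, u) = -5*u + 4 = 4 - 5*u)
(19*(-12))*G(2, -5) = (19*(-12))*(4 - 5*(-5)) = -228*(4 + 25) = -228*29 = -6612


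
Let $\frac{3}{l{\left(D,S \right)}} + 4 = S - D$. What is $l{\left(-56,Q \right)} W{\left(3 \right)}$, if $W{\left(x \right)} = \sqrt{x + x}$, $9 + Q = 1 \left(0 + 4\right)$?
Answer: $\frac{3 \sqrt{6}}{47} \approx 0.15635$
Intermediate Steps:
$Q = -5$ ($Q = -9 + 1 \left(0 + 4\right) = -9 + 1 \cdot 4 = -9 + 4 = -5$)
$l{\left(D,S \right)} = \frac{3}{-4 + S - D}$ ($l{\left(D,S \right)} = \frac{3}{-4 - \left(D - S\right)} = \frac{3}{-4 + S - D}$)
$W{\left(x \right)} = \sqrt{2} \sqrt{x}$ ($W{\left(x \right)} = \sqrt{2 x} = \sqrt{2} \sqrt{x}$)
$l{\left(-56,Q \right)} W{\left(3 \right)} = - \frac{3}{4 - 56 - -5} \sqrt{2} \sqrt{3} = - \frac{3}{4 - 56 + 5} \sqrt{6} = - \frac{3}{-47} \sqrt{6} = \left(-3\right) \left(- \frac{1}{47}\right) \sqrt{6} = \frac{3 \sqrt{6}}{47}$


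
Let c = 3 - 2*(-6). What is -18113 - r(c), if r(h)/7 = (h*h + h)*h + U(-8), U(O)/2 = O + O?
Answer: -43089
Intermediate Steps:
U(O) = 4*O (U(O) = 2*(O + O) = 2*(2*O) = 4*O)
c = 15 (c = 3 + 12 = 15)
r(h) = -224 + 7*h*(h + h**2) (r(h) = 7*((h*h + h)*h + 4*(-8)) = 7*((h**2 + h)*h - 32) = 7*((h + h**2)*h - 32) = 7*(h*(h + h**2) - 32) = 7*(-32 + h*(h + h**2)) = -224 + 7*h*(h + h**2))
-18113 - r(c) = -18113 - (-224 + 7*15**2 + 7*15**3) = -18113 - (-224 + 7*225 + 7*3375) = -18113 - (-224 + 1575 + 23625) = -18113 - 1*24976 = -18113 - 24976 = -43089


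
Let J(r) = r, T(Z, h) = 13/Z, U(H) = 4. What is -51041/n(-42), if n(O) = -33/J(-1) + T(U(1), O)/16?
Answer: -3266624/2125 ≈ -1537.2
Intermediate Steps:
n(O) = 2125/64 (n(O) = -33/(-1) + (13/4)/16 = -33*(-1) + (13*(¼))*(1/16) = 33 + (13/4)*(1/16) = 33 + 13/64 = 2125/64)
-51041/n(-42) = -51041/2125/64 = -51041*64/2125 = -3266624/2125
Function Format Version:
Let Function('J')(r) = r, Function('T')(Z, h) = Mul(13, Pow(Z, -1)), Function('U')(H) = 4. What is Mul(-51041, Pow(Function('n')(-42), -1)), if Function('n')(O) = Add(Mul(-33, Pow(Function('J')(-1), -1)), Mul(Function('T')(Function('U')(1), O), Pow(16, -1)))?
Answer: Rational(-3266624, 2125) ≈ -1537.2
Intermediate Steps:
Function('n')(O) = Rational(2125, 64) (Function('n')(O) = Add(Mul(-33, Pow(-1, -1)), Mul(Mul(13, Pow(4, -1)), Pow(16, -1))) = Add(Mul(-33, -1), Mul(Mul(13, Rational(1, 4)), Rational(1, 16))) = Add(33, Mul(Rational(13, 4), Rational(1, 16))) = Add(33, Rational(13, 64)) = Rational(2125, 64))
Mul(-51041, Pow(Function('n')(-42), -1)) = Mul(-51041, Pow(Rational(2125, 64), -1)) = Mul(-51041, Rational(64, 2125)) = Rational(-3266624, 2125)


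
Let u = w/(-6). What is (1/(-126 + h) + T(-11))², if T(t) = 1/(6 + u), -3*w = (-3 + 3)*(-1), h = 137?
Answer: 289/4356 ≈ 0.066345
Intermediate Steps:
w = 0 (w = -(-3 + 3)*(-1)/3 = -0*(-1) = -⅓*0 = 0)
u = 0 (u = 0/(-6) = 0*(-⅙) = 0)
T(t) = ⅙ (T(t) = 1/(6 + 0) = 1/6 = ⅙)
(1/(-126 + h) + T(-11))² = (1/(-126 + 137) + ⅙)² = (1/11 + ⅙)² = (17/66)² = 289/4356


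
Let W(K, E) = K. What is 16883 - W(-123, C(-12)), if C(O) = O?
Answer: 17006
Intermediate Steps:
16883 - W(-123, C(-12)) = 16883 - 1*(-123) = 16883 + 123 = 17006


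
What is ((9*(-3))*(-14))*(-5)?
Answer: -1890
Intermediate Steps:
((9*(-3))*(-14))*(-5) = -27*(-14)*(-5) = 378*(-5) = -1890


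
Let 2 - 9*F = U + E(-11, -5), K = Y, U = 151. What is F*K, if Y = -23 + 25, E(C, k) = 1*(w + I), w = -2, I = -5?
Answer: -284/9 ≈ -31.556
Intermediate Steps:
E(C, k) = -7 (E(C, k) = 1*(-2 - 5) = 1*(-7) = -7)
Y = 2
K = 2
F = -142/9 (F = 2/9 - (151 - 7)/9 = 2/9 - ⅑*144 = 2/9 - 16 = -142/9 ≈ -15.778)
F*K = -142/9*2 = -284/9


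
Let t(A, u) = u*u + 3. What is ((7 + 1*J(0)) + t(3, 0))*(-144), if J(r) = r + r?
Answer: -1440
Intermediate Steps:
t(A, u) = 3 + u² (t(A, u) = u² + 3 = 3 + u²)
J(r) = 2*r
((7 + 1*J(0)) + t(3, 0))*(-144) = ((7 + 1*(2*0)) + (3 + 0²))*(-144) = ((7 + 1*0) + (3 + 0))*(-144) = ((7 + 0) + 3)*(-144) = (7 + 3)*(-144) = 10*(-144) = -1440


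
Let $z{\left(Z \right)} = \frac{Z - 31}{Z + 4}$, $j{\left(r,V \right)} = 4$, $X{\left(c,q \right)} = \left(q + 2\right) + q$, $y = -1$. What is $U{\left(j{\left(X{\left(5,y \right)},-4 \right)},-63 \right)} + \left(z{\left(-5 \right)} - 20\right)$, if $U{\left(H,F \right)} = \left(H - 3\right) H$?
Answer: $20$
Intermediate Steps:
$X{\left(c,q \right)} = 2 + 2 q$ ($X{\left(c,q \right)} = \left(2 + q\right) + q = 2 + 2 q$)
$U{\left(H,F \right)} = H \left(-3 + H\right)$ ($U{\left(H,F \right)} = \left(-3 + H\right) H = H \left(-3 + H\right)$)
$z{\left(Z \right)} = \frac{-31 + Z}{4 + Z}$
$U{\left(j{\left(X{\left(5,y \right)},-4 \right)},-63 \right)} + \left(z{\left(-5 \right)} - 20\right) = 4 \left(-3 + 4\right) - \left(20 - \frac{-31 - 5}{4 - 5}\right) = 4 \cdot 1 - \left(20 - \frac{1}{-1} \left(-36\right)\right) = 4 - -16 = 4 + \left(36 - 20\right) = 4 + 16 = 20$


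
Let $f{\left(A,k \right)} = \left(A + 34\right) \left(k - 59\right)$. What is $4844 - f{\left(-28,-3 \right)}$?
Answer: $5216$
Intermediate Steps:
$f{\left(A,k \right)} = \left(-59 + k\right) \left(34 + A\right)$ ($f{\left(A,k \right)} = \left(34 + A\right) \left(-59 + k\right) = \left(-59 + k\right) \left(34 + A\right)$)
$4844 - f{\left(-28,-3 \right)} = 4844 - \left(-2006 - -1652 + 34 \left(-3\right) - -84\right) = 4844 - \left(-2006 + 1652 - 102 + 84\right) = 4844 - -372 = 4844 + 372 = 5216$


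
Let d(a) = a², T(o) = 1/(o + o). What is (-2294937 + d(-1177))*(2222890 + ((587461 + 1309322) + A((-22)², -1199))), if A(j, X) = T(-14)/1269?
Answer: -4755307860543010/1269 ≈ -3.7473e+12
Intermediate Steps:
T(o) = 1/(2*o)
A(j, X) = -1/35532 (A(j, X) = ((½)/(-14))/1269 = ((½)*(-1/14))*(1/1269) = -1/28*1/1269 = -1/35532)
(-2294937 + d(-1177))*(2222890 + ((587461 + 1309322) + A((-22)², -1199))) = (-2294937 + (-1177)²)*(2222890 + ((587461 + 1309322) - 1/35532)) = (-2294937 + 1385329)*(2222890 + (1896783 - 1/35532)) = -909608*(2222890 + 67396493555/35532) = -909608*146380221035/35532 = -4755307860543010/1269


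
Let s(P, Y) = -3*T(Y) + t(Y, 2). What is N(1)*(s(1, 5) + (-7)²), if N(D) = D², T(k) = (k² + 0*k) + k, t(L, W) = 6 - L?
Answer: -40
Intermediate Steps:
T(k) = k + k² (T(k) = (k² + 0) + k = k² + k = k + k²)
s(P, Y) = 6 - Y - 3*Y*(1 + Y) (s(P, Y) = -3*Y*(1 + Y) + (6 - Y) = 6 - Y - 3*Y*(1 + Y))
N(1)*(s(1, 5) + (-7)²) = 1²*((6 - 1*5 - 3*5*(1 + 5)) + (-7)²) = 1*((6 - 5 - 3*5*6) + 49) = 1*((6 - 5 - 90) + 49) = 1*(-89 + 49) = 1*(-40) = -40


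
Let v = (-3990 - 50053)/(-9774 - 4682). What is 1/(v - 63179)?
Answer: -14456/913261581 ≈ -1.5829e-5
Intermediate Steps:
v = 54043/14456 (v = -54043/(-14456) = -54043*(-1/14456) = 54043/14456 ≈ 3.7384)
1/(v - 63179) = 1/(54043/14456 - 63179) = 1/(-913261581/14456) = -14456/913261581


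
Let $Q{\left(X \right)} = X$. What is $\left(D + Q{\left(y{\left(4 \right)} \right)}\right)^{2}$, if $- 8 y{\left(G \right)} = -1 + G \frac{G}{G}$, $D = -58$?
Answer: $\frac{218089}{64} \approx 3407.6$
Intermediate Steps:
$y{\left(G \right)} = \frac{1}{8} - \frac{G}{8}$ ($y{\left(G \right)} = - \frac{-1 + G \frac{G}{G}}{8} = - \frac{-1 + G 1}{8} = - \frac{-1 + G}{8} = \frac{1}{8} - \frac{G}{8}$)
$\left(D + Q{\left(y{\left(4 \right)} \right)}\right)^{2} = \left(-58 + \left(\frac{1}{8} - \frac{1}{2}\right)\right)^{2} = \left(-58 - \frac{3}{8}\right)^{2} = \left(- \frac{467}{8}\right)^{2} = \frac{218089}{64}$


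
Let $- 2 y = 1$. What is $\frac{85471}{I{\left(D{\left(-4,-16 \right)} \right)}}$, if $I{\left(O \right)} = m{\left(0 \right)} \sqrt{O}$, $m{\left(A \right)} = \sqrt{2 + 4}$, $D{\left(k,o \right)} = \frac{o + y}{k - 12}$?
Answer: $\frac{341884 \sqrt{11}}{33} \approx 34361.0$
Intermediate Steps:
$y = - \frac{1}{2}$ ($y = \left(- \frac{1}{2}\right) 1 = - \frac{1}{2} \approx -0.5$)
$D{\left(k,o \right)} = \frac{- \frac{1}{2} + o}{-12 + k}$ ($D{\left(k,o \right)} = \frac{o - \frac{1}{2}}{k - 12} = \frac{- \frac{1}{2} + o}{-12 + k}$)
$m{\left(A \right)} = \sqrt{6}$
$I{\left(O \right)} = \sqrt{6} \sqrt{O}$
$\frac{85471}{I{\left(D{\left(-4,-16 \right)} \right)}} = \frac{85471}{\sqrt{6} \sqrt{\frac{- \frac{1}{2} - 16}{-12 - 4}}} = \frac{85471}{\sqrt{6} \sqrt{\frac{1}{-16} \left(- \frac{33}{2}\right)}} = \frac{85471}{\sqrt{6} \sqrt{\left(- \frac{1}{16}\right) \left(- \frac{33}{2}\right)}} = \frac{85471}{\sqrt{6} \sqrt{\frac{33}{32}}} = \frac{85471}{\sqrt{6} \frac{\sqrt{66}}{8}} = \frac{85471}{\frac{3}{4} \sqrt{11}} = 85471 \frac{4 \sqrt{11}}{33} = \frac{341884 \sqrt{11}}{33}$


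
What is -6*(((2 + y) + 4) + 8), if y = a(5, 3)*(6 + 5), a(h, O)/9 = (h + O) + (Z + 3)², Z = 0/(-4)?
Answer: -10182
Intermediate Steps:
Z = 0 (Z = 0*(-¼) = 0)
a(h, O) = 81 + 9*O + 9*h (a(h, O) = 9*((h + O) + (0 + 3)²) = 9*((O + h) + 3²) = 9*((O + h) + 9) = 9*(9 + O + h) = 81 + 9*O + 9*h)
y = 1683 (y = (81 + 9*3 + 9*5)*(6 + 5) = (81 + 27 + 45)*11 = 153*11 = 1683)
-6*(((2 + y) + 4) + 8) = -6*(((2 + 1683) + 4) + 8) = -6*((1685 + 4) + 8) = -6*(1689 + 8) = -6*1697 = -10182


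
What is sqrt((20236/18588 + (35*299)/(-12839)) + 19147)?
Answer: sqrt(68157662071084599801)/59662833 ≈ 138.37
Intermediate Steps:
sqrt((20236/18588 + (35*299)/(-12839)) + 19147) = sqrt((20236*(1/18588) + 10465*(-1/12839)) + 19147) = sqrt((5059/4647 - 10465/12839) + 19147) = sqrt(16321646/59662833 + 19147) = sqrt(1142380585097/59662833) = sqrt(68157662071084599801)/59662833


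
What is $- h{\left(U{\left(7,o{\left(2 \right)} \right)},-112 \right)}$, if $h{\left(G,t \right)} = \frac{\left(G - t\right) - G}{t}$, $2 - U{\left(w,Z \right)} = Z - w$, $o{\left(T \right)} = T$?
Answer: $1$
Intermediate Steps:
$U{\left(w,Z \right)} = 2 + w - Z$ ($U{\left(w,Z \right)} = 2 - \left(Z - w\right) = 2 + w - Z$)
$h{\left(G,t \right)} = -1$ ($h{\left(G,t \right)} = \frac{\left(-1\right) t}{t} = -1$)
$- h{\left(U{\left(7,o{\left(2 \right)} \right)},-112 \right)} = \left(-1\right) \left(-1\right) = 1$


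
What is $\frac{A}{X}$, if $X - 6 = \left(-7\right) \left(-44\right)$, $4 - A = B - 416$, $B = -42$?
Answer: $\frac{231}{157} \approx 1.4713$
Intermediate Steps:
$A = 462$ ($A = 4 - \left(-42 - 416\right) = 4 - -458 = 4 + 458 = 462$)
$X = 314$ ($X = 6 - -308 = 6 + 308 = 314$)
$\frac{A}{X} = \frac{462}{314} = 462 \cdot \frac{1}{314} = \frac{231}{157}$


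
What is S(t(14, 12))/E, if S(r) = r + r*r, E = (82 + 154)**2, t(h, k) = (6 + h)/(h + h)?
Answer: 15/682276 ≈ 2.1985e-5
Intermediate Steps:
t(h, k) = (6 + h)/(2*h) (t(h, k) = (6 + h)/((2*h)) = (6 + h)*(1/(2*h)) = (6 + h)/(2*h))
E = 55696 (E = 236**2 = 55696)
S(r) = r + r**2
S(t(14, 12))/E = (((1/2)*(6 + 14)/14)*(1 + (1/2)*(6 + 14)/14))/55696 = (((1/2)*(1/14)*20)*(1 + (1/2)*(1/14)*20))*(1/55696) = (5*(1 + 5/7)/7)*(1/55696) = ((5/7)*(12/7))*(1/55696) = (60/49)*(1/55696) = 15/682276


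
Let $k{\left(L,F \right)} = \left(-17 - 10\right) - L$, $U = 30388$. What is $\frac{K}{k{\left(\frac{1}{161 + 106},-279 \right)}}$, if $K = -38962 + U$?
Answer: $\frac{1144629}{3605} \approx 317.51$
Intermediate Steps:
$K = -8574$ ($K = -38962 + 30388 = -8574$)
$k{\left(L,F \right)} = -27 - L$ ($k{\left(L,F \right)} = \left(-17 - 10\right) - L = -27 - L$)
$\frac{K}{k{\left(\frac{1}{161 + 106},-279 \right)}} = - \frac{8574}{-27 - \frac{1}{161 + 106}} = - \frac{8574}{-27 - \frac{1}{267}} = - \frac{8574}{- \frac{7210}{267}} = \left(-8574\right) \left(- \frac{267}{7210}\right) = \frac{1144629}{3605}$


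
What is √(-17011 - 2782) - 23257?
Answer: -23257 + I*√19793 ≈ -23257.0 + 140.69*I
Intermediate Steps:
√(-17011 - 2782) - 23257 = √(-19793) - 23257 = I*√19793 - 23257 = -23257 + I*√19793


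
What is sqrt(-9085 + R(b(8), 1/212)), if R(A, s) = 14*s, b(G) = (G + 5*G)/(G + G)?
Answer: I*sqrt(102078318)/106 ≈ 95.315*I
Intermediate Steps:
b(G) = 3 (b(G) = (6*G)/((2*G)) = (6*G)*(1/(2*G)) = 3)
sqrt(-9085 + R(b(8), 1/212)) = sqrt(-9085 + 14/212) = sqrt(-9085 + 14*(1/212)) = sqrt(-9085 + 7/106) = sqrt(-963003/106) = I*sqrt(102078318)/106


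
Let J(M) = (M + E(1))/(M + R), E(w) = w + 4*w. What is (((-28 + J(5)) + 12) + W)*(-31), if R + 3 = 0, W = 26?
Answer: -465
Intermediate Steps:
R = -3 (R = -3 + 0 = -3)
E(w) = 5*w
J(M) = (5 + M)/(-3 + M) (J(M) = (M + 5*1)/(M - 3) = (M + 5)/(-3 + M) = (5 + M)/(-3 + M))
(((-28 + J(5)) + 12) + W)*(-31) = (((-28 + (5 + 5)/(-3 + 5)) + 12) + 26)*(-31) = (((-28 + 10/2) + 12) + 26)*(-31) = (((-28 + (½)*10) + 12) + 26)*(-31) = (((-28 + 5) + 12) + 26)*(-31) = ((-23 + 12) + 26)*(-31) = (-11 + 26)*(-31) = 15*(-31) = -465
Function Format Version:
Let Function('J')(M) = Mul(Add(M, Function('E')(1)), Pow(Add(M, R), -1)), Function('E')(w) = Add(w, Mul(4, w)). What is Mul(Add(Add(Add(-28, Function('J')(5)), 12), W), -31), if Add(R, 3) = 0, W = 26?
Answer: -465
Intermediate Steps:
R = -3 (R = Add(-3, 0) = -3)
Function('E')(w) = Mul(5, w)
Function('J')(M) = Mul(Pow(Add(-3, M), -1), Add(5, M)) (Function('J')(M) = Mul(Add(M, Mul(5, 1)), Pow(Add(M, -3), -1)) = Mul(Add(M, 5), Pow(Add(-3, M), -1)) = Mul(Add(5, M), Pow(Add(-3, M), -1)) = Mul(Pow(Add(-3, M), -1), Add(5, M)))
Mul(Add(Add(Add(-28, Function('J')(5)), 12), W), -31) = Mul(Add(Add(Add(-28, Mul(Pow(Add(-3, 5), -1), Add(5, 5))), 12), 26), -31) = Mul(Add(Add(Add(-28, Mul(Pow(2, -1), 10)), 12), 26), -31) = Mul(Add(Add(Add(-28, Mul(Rational(1, 2), 10)), 12), 26), -31) = Mul(Add(Add(Add(-28, 5), 12), 26), -31) = Mul(Add(Add(-23, 12), 26), -31) = Mul(Add(-11, 26), -31) = Mul(15, -31) = -465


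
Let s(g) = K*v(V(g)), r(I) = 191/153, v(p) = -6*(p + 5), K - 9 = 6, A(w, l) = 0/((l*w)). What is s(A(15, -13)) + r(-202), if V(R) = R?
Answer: -68659/153 ≈ -448.75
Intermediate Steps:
A(w, l) = 0 (A(w, l) = 0*(1/(l*w)) = 0)
K = 15 (K = 9 + 6 = 15)
v(p) = -30 - 6*p (v(p) = -6*(5 + p) = -30 - 6*p)
r(I) = 191/153 (r(I) = 191*(1/153) = 191/153)
s(g) = -450 - 90*g (s(g) = 15*(-30 - 6*g) = -450 - 90*g)
s(A(15, -13)) + r(-202) = (-450 - 90*0) + 191/153 = (-450 + 0) + 191/153 = -450 + 191/153 = -68659/153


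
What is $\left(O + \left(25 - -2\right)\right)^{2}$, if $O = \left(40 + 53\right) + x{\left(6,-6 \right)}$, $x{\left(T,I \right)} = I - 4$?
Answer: $12100$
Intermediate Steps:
$x{\left(T,I \right)} = -4 + I$
$O = 83$ ($O = \left(40 + 53\right) - 10 = 93 - 10 = 83$)
$\left(O + \left(25 - -2\right)\right)^{2} = \left(83 + \left(25 - -2\right)\right)^{2} = \left(83 + \left(25 + 2\right)\right)^{2} = \left(83 + 27\right)^{2} = 110^{2} = 12100$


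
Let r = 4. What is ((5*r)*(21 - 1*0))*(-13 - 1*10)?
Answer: -9660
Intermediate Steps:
((5*r)*(21 - 1*0))*(-13 - 1*10) = ((5*4)*(21 - 1*0))*(-13 - 1*10) = (20*(21 + 0))*(-13 - 10) = (20*21)*(-23) = 420*(-23) = -9660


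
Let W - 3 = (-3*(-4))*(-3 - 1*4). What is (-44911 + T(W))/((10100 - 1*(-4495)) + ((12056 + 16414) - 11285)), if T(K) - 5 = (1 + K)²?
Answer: -19253/15890 ≈ -1.2116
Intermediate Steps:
W = -81 (W = 3 + (-3*(-4))*(-3 - 1*4) = 3 + 12*(-3 - 4) = 3 + 12*(-7) = 3 - 84 = -81)
T(K) = 5 + (1 + K)²
(-44911 + T(W))/((10100 - 1*(-4495)) + ((12056 + 16414) - 11285)) = (-44911 + (5 + (1 - 81)²))/((10100 - 1*(-4495)) + ((12056 + 16414) - 11285)) = (-44911 + (5 + (-80)²))/((10100 + 4495) + (28470 - 11285)) = (-44911 + (5 + 6400))/(14595 + 17185) = (-44911 + 6405)/31780 = -38506*1/31780 = -19253/15890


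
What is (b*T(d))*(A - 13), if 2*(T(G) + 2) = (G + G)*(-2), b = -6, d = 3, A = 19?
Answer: 288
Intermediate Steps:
T(G) = -2 - 2*G (T(G) = -2 + ((G + G)*(-2))/2 = -2 + ((2*G)*(-2))/2 = -2 + (-4*G)/2 = -2 - 2*G)
(b*T(d))*(A - 13) = (-6*(-2 - 2*3))*(19 - 13) = -6*(-2 - 6)*6 = -6*(-8)*6 = 48*6 = 288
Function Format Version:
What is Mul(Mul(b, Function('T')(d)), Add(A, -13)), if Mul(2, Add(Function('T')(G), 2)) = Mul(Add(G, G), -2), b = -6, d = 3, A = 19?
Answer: 288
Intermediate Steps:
Function('T')(G) = Add(-2, Mul(-2, G)) (Function('T')(G) = Add(-2, Mul(Rational(1, 2), Mul(Add(G, G), -2))) = Add(-2, Mul(Rational(1, 2), Mul(Mul(2, G), -2))) = Add(-2, Mul(Rational(1, 2), Mul(-4, G))) = Add(-2, Mul(-2, G)))
Mul(Mul(b, Function('T')(d)), Add(A, -13)) = Mul(Mul(-6, Add(-2, Mul(-2, 3))), Add(19, -13)) = Mul(Mul(-6, Add(-2, -6)), 6) = Mul(Mul(-6, -8), 6) = Mul(48, 6) = 288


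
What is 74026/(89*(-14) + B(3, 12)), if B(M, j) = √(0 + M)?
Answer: -92236396/1552513 - 74026*√3/1552513 ≈ -59.494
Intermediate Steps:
B(M, j) = √M
74026/(89*(-14) + B(3, 12)) = 74026/(89*(-14) + √3) = 74026/(-1246 + √3)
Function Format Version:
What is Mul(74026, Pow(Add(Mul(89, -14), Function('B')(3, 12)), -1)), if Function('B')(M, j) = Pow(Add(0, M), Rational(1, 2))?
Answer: Add(Rational(-92236396, 1552513), Mul(Rational(-74026, 1552513), Pow(3, Rational(1, 2)))) ≈ -59.494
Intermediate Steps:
Function('B')(M, j) = Pow(M, Rational(1, 2))
Mul(74026, Pow(Add(Mul(89, -14), Function('B')(3, 12)), -1)) = Mul(74026, Pow(Add(Mul(89, -14), Pow(3, Rational(1, 2))), -1)) = Mul(74026, Pow(Add(-1246, Pow(3, Rational(1, 2))), -1))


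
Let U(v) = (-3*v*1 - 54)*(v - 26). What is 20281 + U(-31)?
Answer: 18058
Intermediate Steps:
U(v) = (-54 - 3*v)*(-26 + v) (U(v) = (-3*v - 54)*(-26 + v) = (-54 - 3*v)*(-26 + v))
20281 + U(-31) = 20281 + (1404 - 3*(-31)² + 24*(-31)) = 20281 + (1404 - 3*961 - 744) = 20281 + (1404 - 2883 - 744) = 20281 - 2223 = 18058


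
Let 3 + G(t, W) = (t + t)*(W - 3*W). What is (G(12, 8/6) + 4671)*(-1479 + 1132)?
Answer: -1597588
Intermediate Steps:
G(t, W) = -3 - 4*W*t (G(t, W) = -3 + (t + t)*(W - 3*W) = -3 + (2*t)*(-2*W) = -3 - 4*W*t)
(G(12, 8/6) + 4671)*(-1479 + 1132) = ((-3 - 4*8/6*12) + 4671)*(-1479 + 1132) = ((-3 - 4*8*(1/6)*12) + 4671)*(-347) = ((-3 - 4*4/3*12) + 4671)*(-347) = ((-3 - 64) + 4671)*(-347) = (-67 + 4671)*(-347) = 4604*(-347) = -1597588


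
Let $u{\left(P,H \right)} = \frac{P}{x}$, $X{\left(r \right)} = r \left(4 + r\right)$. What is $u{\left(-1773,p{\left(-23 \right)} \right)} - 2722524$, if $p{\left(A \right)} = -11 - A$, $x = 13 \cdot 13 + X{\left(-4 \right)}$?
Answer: $- \frac{460108329}{169} \approx -2.7225 \cdot 10^{6}$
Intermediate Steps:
$x = 169$ ($x = 13 \cdot 13 - 4 \left(4 - 4\right) = 169 - 0 = 169 + 0 = 169$)
$u{\left(P,H \right)} = \frac{P}{169}$
$u{\left(-1773,p{\left(-23 \right)} \right)} - 2722524 = \frac{1}{169} \left(-1773\right) - 2722524 = - \frac{1773}{169} - 2722524 = - \frac{460108329}{169}$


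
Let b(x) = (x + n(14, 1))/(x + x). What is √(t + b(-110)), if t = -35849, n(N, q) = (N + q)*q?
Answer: I*√17350707/22 ≈ 189.34*I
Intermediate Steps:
n(N, q) = q*(N + q)
b(x) = (15 + x)/(2*x) (b(x) = (x + 1*(14 + 1))/(x + x) = (x + 1*15)/((2*x)) = (x + 15)*(1/(2*x)) = (15 + x)*(1/(2*x)) = (15 + x)/(2*x))
√(t + b(-110)) = √(-35849 + (½)*(15 - 110)/(-110)) = √(-35849 + (½)*(-1/110)*(-95)) = √(-35849 + 19/44) = √(-1577337/44) = I*√17350707/22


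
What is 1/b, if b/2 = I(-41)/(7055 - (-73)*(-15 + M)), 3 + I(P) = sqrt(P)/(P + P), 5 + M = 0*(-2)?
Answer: -1376370/1477 + 5595*I*sqrt(41)/1477 ≈ -931.87 + 24.256*I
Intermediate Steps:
M = -5 (M = -5 + 0*(-2) = -5 + 0 = -5)
I(P) = -3 + 1/(2*sqrt(P)) (I(P) = -3 + sqrt(P)/(P + P) = -3 + sqrt(P)/((2*P)) = -3 + (1/(2*P))*sqrt(P) = -3 + 1/(2*sqrt(P)))
b = -2/1865 - I*sqrt(41)/229395 (b = 2*((-3 + 1/(2*sqrt(-41)))/(7055 - (-73)*(-15 - 5))) = 2*((-3 + (-I*sqrt(41)/41)/2)/(7055 - (-73)*(-20))) = 2*((-3 - I*sqrt(41)/82)/(7055 - 1*1460)) = 2*((-3 - I*sqrt(41)/82)/(7055 - 1460)) = 2*((-3 - I*sqrt(41)/82)/5595) = 2*((-3 - I*sqrt(41)/82)*(1/5595)) = 2*(-1/1865 - I*sqrt(41)/458790) = -2/1865 - I*sqrt(41)/229395 ≈ -0.0010724 - 2.7913e-5*I)
1/b = 1/(-2/1865 - I*sqrt(41)/229395)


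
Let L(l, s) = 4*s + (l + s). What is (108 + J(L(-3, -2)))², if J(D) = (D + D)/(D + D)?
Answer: 11881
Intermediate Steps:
L(l, s) = l + 5*s
J(D) = 1 (J(D) = (2*D)/((2*D)) = (2*D)*(1/(2*D)) = 1)
(108 + J(L(-3, -2)))² = (108 + 1)² = 109² = 11881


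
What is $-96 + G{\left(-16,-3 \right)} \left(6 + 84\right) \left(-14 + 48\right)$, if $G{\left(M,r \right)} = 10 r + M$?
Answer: $-140856$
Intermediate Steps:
$G{\left(M,r \right)} = M + 10 r$
$-96 + G{\left(-16,-3 \right)} \left(6 + 84\right) \left(-14 + 48\right) = -96 + \left(-16 + 10 \left(-3\right)\right) \left(6 + 84\right) \left(-14 + 48\right) = -96 + \left(-16 - 30\right) 90 \cdot 34 = -96 - 140760 = -140856$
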